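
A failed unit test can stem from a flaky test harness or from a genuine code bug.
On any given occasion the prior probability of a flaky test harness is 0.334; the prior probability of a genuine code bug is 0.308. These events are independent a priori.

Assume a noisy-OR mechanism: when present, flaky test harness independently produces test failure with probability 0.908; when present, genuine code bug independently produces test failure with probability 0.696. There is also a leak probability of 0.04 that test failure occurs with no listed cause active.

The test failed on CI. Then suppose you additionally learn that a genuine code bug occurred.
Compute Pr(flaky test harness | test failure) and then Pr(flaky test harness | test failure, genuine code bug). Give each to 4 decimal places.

Under noisy-OR, P(test failure | causes) = 1 − (1−0.04)·∏(1−qᵢ) over the active causes.
For the numerator, keep only flaky test harness=true terms: 0.210715 + 0.100110 = 0.310825
Denominator P(test failure): 0.04·0.666·0.692 + 0.70816·0.666·0.308 + 0.91168·0.334·0.692 + 0.973151·0.334·0.308 = 0.474523
Posterior = 0.310825 / 0.474523 ≈ 0.6550

With the extra evidence:
Sum P(test failure|·) weighted by the priors over both values of flaky test harness:
  P(test failure | genuine code bug) = 0.70816*0.666 + 0.973151*0.334
        = 0.471635 + 0.325032 = 0.796667
Configurations with flaky test harness contribute 0.325032, so
  P(flaky test harness | test failure, genuine code bug) = 0.325032 / 0.796667 ≈ 0.4080
This is intercausal reasoning (explaining away): once genuine code bug accounts for the test failure, flaky test harness becomes less likely.

Pr(flaky test harness | test failure) ≈ 0.6550; Pr(flaky test harness | test failure, genuine code bug) ≈ 0.4080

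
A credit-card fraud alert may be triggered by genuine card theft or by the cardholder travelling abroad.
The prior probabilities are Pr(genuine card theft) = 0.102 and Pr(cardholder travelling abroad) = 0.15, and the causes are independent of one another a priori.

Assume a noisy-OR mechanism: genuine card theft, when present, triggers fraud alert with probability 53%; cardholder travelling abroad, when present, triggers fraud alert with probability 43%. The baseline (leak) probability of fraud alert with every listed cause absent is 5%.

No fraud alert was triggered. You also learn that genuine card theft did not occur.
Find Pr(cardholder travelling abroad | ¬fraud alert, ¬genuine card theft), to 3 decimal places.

Under noisy-OR, P(fraud alert | causes) = 1 − (1−0.05)·∏(1−qᵢ) over the active causes.
For the numerator, keep only cardholder travelling abroad=true terms: 0.5415·0.15 = 0.081225
Normalizer over all consistent configurations: 0.95·0.85 + 0.5415·0.15 = 0.888725
Posterior = 0.081225 / 0.888725 ≈ 0.091

Pr(cardholder travelling abroad | ¬fraud alert, ¬genuine card theft) ≈ 0.091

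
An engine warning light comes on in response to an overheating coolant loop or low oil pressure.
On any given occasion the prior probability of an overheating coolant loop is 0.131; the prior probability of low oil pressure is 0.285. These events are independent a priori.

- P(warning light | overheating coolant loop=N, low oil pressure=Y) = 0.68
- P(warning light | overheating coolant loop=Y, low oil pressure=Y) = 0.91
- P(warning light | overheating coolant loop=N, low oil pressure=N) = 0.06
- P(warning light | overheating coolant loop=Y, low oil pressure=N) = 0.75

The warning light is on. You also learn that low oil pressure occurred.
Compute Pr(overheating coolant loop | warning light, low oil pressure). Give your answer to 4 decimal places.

Pr(overheating coolant loop | warning light, low oil pressure) ≈ 0.1679

P(warning light | low oil pressure) = 0.68*0.869 + 0.91*0.131 = 0.590920 + 0.119210 = 0.710130
Of this, 0.119210 comes from 0.91*0.131 (the overheating coolant loop=true cases).
P(overheating coolant loop | warning light, low oil pressure) = 0.119210 / 0.710130 ≈ 0.1679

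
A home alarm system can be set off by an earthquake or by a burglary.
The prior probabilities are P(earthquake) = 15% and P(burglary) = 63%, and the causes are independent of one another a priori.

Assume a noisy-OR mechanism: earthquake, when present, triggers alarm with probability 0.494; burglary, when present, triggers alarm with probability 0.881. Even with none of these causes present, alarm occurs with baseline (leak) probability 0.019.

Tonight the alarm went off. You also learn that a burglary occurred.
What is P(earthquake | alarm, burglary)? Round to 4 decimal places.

P(earthquake | alarm, burglary) ≈ 0.1582

Under noisy-OR, P(alarm | causes) = 1 − (1−0.019)·∏(1−qᵢ) over the active causes.
Numerator (weight on configurations with earthquake): 0.94093*0.15 = 0.141140
The normalizing constant is 0.883261*0.85 + 0.94093*0.15 = 0.891912
Posterior = 0.141140 / 0.891912 ≈ 0.1582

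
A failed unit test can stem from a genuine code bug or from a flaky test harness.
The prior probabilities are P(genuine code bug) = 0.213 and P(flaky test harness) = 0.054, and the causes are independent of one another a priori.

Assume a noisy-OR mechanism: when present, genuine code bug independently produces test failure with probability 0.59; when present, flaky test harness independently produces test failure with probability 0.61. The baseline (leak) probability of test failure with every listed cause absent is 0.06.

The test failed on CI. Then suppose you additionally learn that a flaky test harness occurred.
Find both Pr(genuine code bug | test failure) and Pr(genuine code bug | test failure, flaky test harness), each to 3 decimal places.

Under noisy-OR, P(test failure | causes) = 1 − (1−0.06)·∏(1−qᵢ) over the active causes.
By total probability over the 4 (genuine code bug, flaky test harness) configurations:
  P(test failure) = 0.06*0.787*0.946 + 0.6334*0.787*0.054 + 0.6146*0.213*0.946 + 0.849694*0.213*0.054
        = 0.044670 + 0.026918 + 0.123841 + 0.009773 = 0.205202
The terms with genuine code bug present sum to 0.133614, so
  P(genuine code bug | test failure) = 0.133614 / 0.205202 ≈ 0.651

With the extra evidence:
For the numerator, keep only genuine code bug=true terms: 0.849694·0.213 = 0.180985
Normalizer over all consistent configurations: 0.6334·0.787 + 0.849694·0.213 = 0.679471
P(genuine code bug | test failure, flaky test harness) = 0.180985/0.679471 ≈ 0.266
The drop from 0.651 to 0.266 is the explaining-away (discounting) effect.

Pr(genuine code bug | test failure) ≈ 0.651; Pr(genuine code bug | test failure, flaky test harness) ≈ 0.266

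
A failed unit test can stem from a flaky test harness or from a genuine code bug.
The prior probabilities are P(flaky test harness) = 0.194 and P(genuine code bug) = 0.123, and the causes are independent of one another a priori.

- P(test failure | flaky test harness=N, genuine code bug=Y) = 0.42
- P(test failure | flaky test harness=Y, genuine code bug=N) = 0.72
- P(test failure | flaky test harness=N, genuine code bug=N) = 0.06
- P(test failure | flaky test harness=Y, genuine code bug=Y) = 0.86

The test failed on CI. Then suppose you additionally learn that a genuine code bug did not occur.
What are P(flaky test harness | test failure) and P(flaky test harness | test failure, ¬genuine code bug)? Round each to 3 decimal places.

P(flaky test harness | test failure) ≈ 0.630; P(flaky test harness | test failure, ¬genuine code bug) ≈ 0.743

Enumerate the 4 (flaky test harness, genuine code bug) configurations and weight by the priors:
  P(test failure) = 0.06×0.806×0.877 + 0.42×0.806×0.123 + 0.72×0.194×0.877 + 0.86×0.194×0.123
        = 0.042412 + 0.041638 + 0.122499 + 0.020521 = 0.227070
Configurations with flaky test harness contribute 0.143020, so
  P(flaky test harness | test failure) = 0.143020 / 0.227070 ≈ 0.630

Now condition on the additional information:
Weight on flaky test harness=true, given the evidence: 0.72×0.194 = 0.139680
Normalizer over all consistent configurations: 0.06×0.806 + 0.72×0.194 = 0.188040
Posterior = 0.139680 / 0.188040 ≈ 0.743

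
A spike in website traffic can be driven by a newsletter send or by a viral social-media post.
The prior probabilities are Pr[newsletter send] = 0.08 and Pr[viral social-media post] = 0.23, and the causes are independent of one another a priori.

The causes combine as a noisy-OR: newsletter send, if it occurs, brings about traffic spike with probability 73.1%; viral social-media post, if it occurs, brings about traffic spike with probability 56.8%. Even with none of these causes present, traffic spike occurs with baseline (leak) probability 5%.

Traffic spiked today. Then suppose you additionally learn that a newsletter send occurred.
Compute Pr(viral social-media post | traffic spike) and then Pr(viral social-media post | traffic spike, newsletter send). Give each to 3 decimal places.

Under noisy-OR, P(traffic spike | causes) = 1 − (1−0.05)·∏(1−qᵢ) over the active causes.
P(traffic spike) = 0.05·0.92·0.77 + 0.5896·0.92·0.23 + 0.74445·0.08·0.77 + 0.889602·0.08·0.23 = 0.035420 + 0.124759 + 0.045858 + 0.016369 = 0.222406
Restricting to configurations with viral social-media post present: 0.124759 + 0.016369 = 0.141128.
So P(viral social-media post | traffic spike) = 0.141128/0.222406 ≈ 0.635.

Now also conditioning on newsletter send=true:
For the numerator, keep only viral social-media post=true terms: 0.889602×0.23 = 0.204608
The normalizing constant is 0.74445×0.77 + 0.889602×0.23 = 0.777834
Posterior = 0.204608 / 0.777834 ≈ 0.263

Pr(viral social-media post | traffic spike) ≈ 0.635; Pr(viral social-media post | traffic spike, newsletter send) ≈ 0.263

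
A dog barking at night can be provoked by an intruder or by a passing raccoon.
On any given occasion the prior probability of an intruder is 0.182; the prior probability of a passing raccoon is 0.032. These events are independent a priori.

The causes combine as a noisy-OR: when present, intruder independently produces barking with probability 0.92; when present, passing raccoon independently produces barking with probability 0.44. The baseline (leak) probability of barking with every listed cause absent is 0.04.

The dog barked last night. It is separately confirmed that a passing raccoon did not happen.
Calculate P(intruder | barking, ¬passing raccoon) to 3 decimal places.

P(intruder | barking, ¬passing raccoon) ≈ 0.837

Under noisy-OR, P(barking | causes) = 1 − (1−0.04)·∏(1−qᵢ) over the active causes.
P(barking | ¬passing raccoon) = 0.04×0.818 + 0.9232×0.182 = 0.032720 + 0.168022 = 0.200742
The intruder-present share is 0.9232×0.182 = 0.168022.
P(intruder | barking, ¬passing raccoon) = 0.168022 / 0.200742 ≈ 0.837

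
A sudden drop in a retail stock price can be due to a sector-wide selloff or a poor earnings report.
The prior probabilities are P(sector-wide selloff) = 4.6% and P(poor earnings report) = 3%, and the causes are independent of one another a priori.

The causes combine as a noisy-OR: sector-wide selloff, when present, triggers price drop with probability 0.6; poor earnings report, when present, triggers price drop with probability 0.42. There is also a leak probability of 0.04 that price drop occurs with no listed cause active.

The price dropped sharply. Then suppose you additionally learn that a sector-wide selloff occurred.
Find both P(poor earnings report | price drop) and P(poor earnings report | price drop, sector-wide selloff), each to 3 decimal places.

Under noisy-OR, P(price drop | causes) = 1 − (1−0.04)·∏(1−qᵢ) over the active causes.
P(price drop) = 0.04×0.954×0.97 + 0.4432×0.954×0.03 + 0.616×0.046×0.97 + 0.77728×0.046×0.03 = 0.037015 + 0.012684 + 0.027486 + 0.001073 = 0.078258
Of this, 0.013757 comes from 0.012684 + 0.001073 (the poor earnings report=true cases).
Hence the posterior is 0.013757/0.078258 ≈ 0.176.

Now condition on the additional information:
P(price drop | sector-wide selloff) = 0.616*0.97 + 0.77728*0.03 = 0.597520 + 0.023318 = 0.620838
Restricting to configurations with poor earnings report present: 0.77728*0.03 = 0.023318.
Hence the posterior is 0.023318/0.620838 ≈ 0.038.

P(poor earnings report | price drop) ≈ 0.176; P(poor earnings report | price drop, sector-wide selloff) ≈ 0.038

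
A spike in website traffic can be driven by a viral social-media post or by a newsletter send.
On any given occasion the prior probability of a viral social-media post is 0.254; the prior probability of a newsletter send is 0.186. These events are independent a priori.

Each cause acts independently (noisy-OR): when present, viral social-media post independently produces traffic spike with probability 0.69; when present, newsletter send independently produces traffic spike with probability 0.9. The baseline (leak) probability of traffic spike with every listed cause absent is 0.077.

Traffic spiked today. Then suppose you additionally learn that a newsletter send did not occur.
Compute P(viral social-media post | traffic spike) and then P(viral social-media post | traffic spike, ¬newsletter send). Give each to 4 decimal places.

Under noisy-OR, P(traffic spike | causes) = 1 − (1−0.077)·∏(1−qᵢ) over the active causes.
P(traffic spike) = 0.077×0.746×0.814 + 0.9077×0.746×0.186 + 0.71387×0.254×0.814 + 0.971387×0.254×0.186 = 0.046758 + 0.125949 + 0.147597 + 0.045892 = 0.366196
The viral social-media post-present share is 0.147597 + 0.045892 = 0.193489.
P(viral social-media post | traffic spike) = 0.193489 / 0.366196 ≈ 0.5284

Now condition on the additional information:
Enumerate both values of viral social-media post and weight by the priors:
  P(traffic spike | ¬newsletter send) = 0.077·0.746 + 0.71387·0.254
        = 0.057442 + 0.181323 = 0.238765
Configurations with viral social-media post contribute 0.181323, so
  P(viral social-media post | traffic spike, ¬newsletter send) = 0.181323 / 0.238765 ≈ 0.7594
With newsletter send excluded, viral social-media post must carry more of the explanatory weight for the traffic spike.

P(viral social-media post | traffic spike) ≈ 0.5284; P(viral social-media post | traffic spike, ¬newsletter send) ≈ 0.7594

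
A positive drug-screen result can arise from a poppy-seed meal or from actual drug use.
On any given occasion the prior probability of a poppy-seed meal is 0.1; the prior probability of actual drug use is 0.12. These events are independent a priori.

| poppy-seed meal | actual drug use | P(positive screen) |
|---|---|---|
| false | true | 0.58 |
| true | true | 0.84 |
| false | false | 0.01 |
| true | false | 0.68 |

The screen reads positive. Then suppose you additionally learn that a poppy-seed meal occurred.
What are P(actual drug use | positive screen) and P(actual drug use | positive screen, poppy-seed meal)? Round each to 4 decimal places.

Enumerate the 4 (poppy-seed meal, actual drug use) configurations and weight by the priors:
  P(positive screen) = 0.01×0.9×0.88 + 0.58×0.9×0.12 + 0.68×0.1×0.88 + 0.84×0.1×0.12
        = 0.007920 + 0.062640 + 0.059840 + 0.010080 = 0.140480
The terms with actual drug use present sum to 0.072720, so
  P(actual drug use | positive screen) = 0.072720 / 0.140480 ≈ 0.5177

With the extra evidence:
Enumerate both values of actual drug use and weight by the priors:
  P(positive screen | poppy-seed meal) = 0.68·0.88 + 0.84·0.12
        = 0.598400 + 0.100800 = 0.699200
Keeping only the actual drug use-present terms gives 0.100800, so
  P(actual drug use | positive screen, poppy-seed meal) = 0.100800 / 0.699200 ≈ 0.1442
Conditioning on poppy-seed meal lowers the posterior on actual drug use: the classic explaining-away effect in a common-effect structure.

P(actual drug use | positive screen) ≈ 0.5177; P(actual drug use | positive screen, poppy-seed meal) ≈ 0.1442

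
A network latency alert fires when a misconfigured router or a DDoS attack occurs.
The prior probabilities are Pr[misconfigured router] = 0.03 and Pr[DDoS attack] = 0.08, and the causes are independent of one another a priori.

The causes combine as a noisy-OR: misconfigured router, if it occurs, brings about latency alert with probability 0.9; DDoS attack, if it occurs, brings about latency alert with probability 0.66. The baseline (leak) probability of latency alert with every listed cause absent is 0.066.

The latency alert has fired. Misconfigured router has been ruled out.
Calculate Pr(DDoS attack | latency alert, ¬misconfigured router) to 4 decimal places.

Pr(DDoS attack | latency alert, ¬misconfigured router) ≈ 0.4734

Under noisy-OR, P(latency alert | causes) = 1 − (1−0.066)·∏(1−qᵢ) over the active causes.
P(latency alert | ¬misconfigured router) = 0.066·0.92 + 0.68244·0.08 = 0.060720 + 0.054595 = 0.115315
Of this, 0.054595 comes from 0.68244·0.08 (the DDoS attack=true cases).
P(DDoS attack | latency alert, ¬misconfigured router) = 0.054595 / 0.115315 ≈ 0.4734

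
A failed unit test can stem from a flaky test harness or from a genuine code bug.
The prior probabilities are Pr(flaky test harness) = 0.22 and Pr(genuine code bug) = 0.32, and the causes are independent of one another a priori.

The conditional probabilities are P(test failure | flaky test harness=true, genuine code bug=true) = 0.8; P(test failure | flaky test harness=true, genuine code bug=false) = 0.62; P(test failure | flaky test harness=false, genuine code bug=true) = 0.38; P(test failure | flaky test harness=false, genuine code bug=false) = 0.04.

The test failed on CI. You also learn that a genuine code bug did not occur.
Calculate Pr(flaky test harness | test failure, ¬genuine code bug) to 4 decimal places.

Weight on flaky test harness=true, given the evidence: 0.62×0.22 = 0.136400
Denominator P(test failure | ¬genuine code bug): 0.04×0.78 + 0.62×0.22 = 0.167600
P(flaky test harness | test failure, ¬genuine code bug) = 0.136400/0.167600 ≈ 0.8138

Pr(flaky test harness | test failure, ¬genuine code bug) ≈ 0.8138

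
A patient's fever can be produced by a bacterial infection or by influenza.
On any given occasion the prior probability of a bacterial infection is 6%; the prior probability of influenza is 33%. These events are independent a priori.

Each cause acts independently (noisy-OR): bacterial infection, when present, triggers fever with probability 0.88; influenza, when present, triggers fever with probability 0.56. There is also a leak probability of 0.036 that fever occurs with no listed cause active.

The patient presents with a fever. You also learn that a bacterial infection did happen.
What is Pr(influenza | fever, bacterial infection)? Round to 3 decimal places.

Under noisy-OR, P(fever | causes) = 1 − (1−0.036)·∏(1−qᵢ) over the active causes.
P(fever | bacterial infection) = 0.88432·0.67 + 0.949101·0.33 = 0.592494 + 0.313203 = 0.905697
The influenza-present share is 0.949101·0.33 = 0.313203.
So P(influenza | fever, bacterial infection) = 0.313203/0.905697 ≈ 0.346.

Pr(influenza | fever, bacterial infection) ≈ 0.346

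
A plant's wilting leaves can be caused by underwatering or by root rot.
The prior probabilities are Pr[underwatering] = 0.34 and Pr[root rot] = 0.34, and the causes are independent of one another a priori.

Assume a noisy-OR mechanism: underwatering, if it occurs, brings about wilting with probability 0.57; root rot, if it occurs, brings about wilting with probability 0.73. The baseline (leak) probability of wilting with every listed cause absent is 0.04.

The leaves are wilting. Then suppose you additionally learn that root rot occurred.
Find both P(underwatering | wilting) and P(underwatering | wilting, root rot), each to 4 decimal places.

P(underwatering | wilting) ≈ 0.5608; P(underwatering | wilting, root rot) ≈ 0.3819

Under noisy-OR, P(wilting | causes) = 1 − (1−0.04)·∏(1−qᵢ) over the active causes.
Numerator (weight on configurations with underwatering): 0.131768 + 0.102716 = 0.234484
Denominator P(wilting): 0.04×0.66×0.66 + 0.7408×0.66×0.34 + 0.5872×0.34×0.66 + 0.888544×0.34×0.34 = 0.418144
Posterior = 0.234484 / 0.418144 ≈ 0.5608

With the extra evidence:
P(wilting | root rot) = 0.7408*0.66 + 0.888544*0.34 = 0.488928 + 0.302105 = 0.791033
Restricting to configurations with underwatering present: 0.888544*0.34 = 0.302105.
So P(underwatering | wilting, root rot) = 0.302105/0.791033 ≈ 0.3819.
— root rot explains away the evidence for underwatering.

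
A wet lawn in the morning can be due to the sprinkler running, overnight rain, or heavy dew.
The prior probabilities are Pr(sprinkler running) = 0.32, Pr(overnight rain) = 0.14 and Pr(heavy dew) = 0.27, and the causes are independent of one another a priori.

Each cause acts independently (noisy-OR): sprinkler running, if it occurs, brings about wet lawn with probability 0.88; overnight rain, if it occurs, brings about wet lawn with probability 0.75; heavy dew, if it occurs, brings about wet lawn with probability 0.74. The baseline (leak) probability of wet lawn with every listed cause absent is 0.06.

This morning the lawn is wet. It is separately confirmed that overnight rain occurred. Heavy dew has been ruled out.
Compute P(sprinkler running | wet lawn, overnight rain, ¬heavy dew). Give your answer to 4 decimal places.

Under noisy-OR, P(wet lawn | causes) = 1 − (1−0.06)·∏(1−qᵢ) over the active causes.
Weight on sprinkler running=true, given the evidence: 0.9718*0.32 = 0.310976
The normalizing constant is 0.765*0.68 + 0.9718*0.32 = 0.831176
P(sprinkler running | wet lawn, overnight rain, ¬heavy dew) = 0.310976/0.831176 ≈ 0.3741

P(sprinkler running | wet lawn, overnight rain, ¬heavy dew) ≈ 0.3741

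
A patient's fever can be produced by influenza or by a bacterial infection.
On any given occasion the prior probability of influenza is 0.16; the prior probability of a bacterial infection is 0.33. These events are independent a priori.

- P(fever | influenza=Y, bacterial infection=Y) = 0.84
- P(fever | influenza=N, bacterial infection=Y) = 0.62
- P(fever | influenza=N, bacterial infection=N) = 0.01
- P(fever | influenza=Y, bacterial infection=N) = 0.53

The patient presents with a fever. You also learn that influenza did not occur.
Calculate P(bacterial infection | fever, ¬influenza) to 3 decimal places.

P(bacterial infection | fever, ¬influenza) ≈ 0.968

Weight on bacterial infection=true, given the evidence: 0.62·0.33 = 0.204600
Denominator P(fever | ¬influenza): 0.01·0.67 + 0.62·0.33 = 0.211300
Posterior = 0.204600 / 0.211300 ≈ 0.968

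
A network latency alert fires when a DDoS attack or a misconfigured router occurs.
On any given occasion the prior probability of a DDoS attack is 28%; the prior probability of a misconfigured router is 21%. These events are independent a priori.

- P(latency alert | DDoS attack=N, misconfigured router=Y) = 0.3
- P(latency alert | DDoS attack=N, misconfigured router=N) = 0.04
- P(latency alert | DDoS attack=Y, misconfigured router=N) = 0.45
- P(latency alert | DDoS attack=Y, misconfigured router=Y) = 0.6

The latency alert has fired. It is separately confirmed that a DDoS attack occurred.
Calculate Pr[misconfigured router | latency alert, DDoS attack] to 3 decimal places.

Pr[misconfigured router | latency alert, DDoS attack] ≈ 0.262

P(latency alert | DDoS attack) = 0.45·0.79 + 0.6·0.21 = 0.355500 + 0.126000 = 0.481500
Restricting to configurations with misconfigured router present: 0.6·0.21 = 0.126000.
So P(misconfigured router | latency alert, DDoS attack) = 0.126000/0.481500 ≈ 0.262.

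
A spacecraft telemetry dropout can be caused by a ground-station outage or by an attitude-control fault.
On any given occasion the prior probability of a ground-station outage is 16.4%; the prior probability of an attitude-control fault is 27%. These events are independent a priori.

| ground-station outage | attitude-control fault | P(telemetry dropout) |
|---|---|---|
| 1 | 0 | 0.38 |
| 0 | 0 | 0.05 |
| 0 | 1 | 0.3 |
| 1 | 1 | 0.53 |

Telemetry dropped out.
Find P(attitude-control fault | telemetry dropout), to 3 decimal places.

P(telemetry dropout) = 0.05×0.836×0.73 + 0.3×0.836×0.27 + 0.38×0.164×0.73 + 0.53×0.164×0.27 = 0.030514 + 0.067716 + 0.045494 + 0.023468 = 0.167192
Restricting to configurations with attitude-control fault present: 0.067716 + 0.023468 = 0.091184.
So P(attitude-control fault | telemetry dropout) = 0.091184/0.167192 ≈ 0.545.

P(attitude-control fault | telemetry dropout) ≈ 0.545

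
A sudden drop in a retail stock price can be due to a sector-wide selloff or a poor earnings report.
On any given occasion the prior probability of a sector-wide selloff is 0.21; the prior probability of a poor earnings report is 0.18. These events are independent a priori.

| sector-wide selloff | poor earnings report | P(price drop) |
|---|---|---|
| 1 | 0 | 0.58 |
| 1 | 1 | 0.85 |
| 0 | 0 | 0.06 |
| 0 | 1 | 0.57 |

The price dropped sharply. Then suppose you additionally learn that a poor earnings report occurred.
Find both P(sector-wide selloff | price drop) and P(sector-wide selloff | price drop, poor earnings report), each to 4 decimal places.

Sum P(price drop|·) weighted by the priors over the 4 (sector-wide selloff, poor earnings report) configurations:
  P(price drop) = 0.06·0.79·0.82 + 0.57·0.79·0.18 + 0.58·0.21·0.82 + 0.85·0.21·0.18
        = 0.038868 + 0.081054 + 0.099876 + 0.032130 = 0.251928
The terms with sector-wide selloff present sum to 0.132006, so
  P(sector-wide selloff | price drop) = 0.132006 / 0.251928 ≈ 0.5240

Now condition on the additional information:
Numerator (weight on configurations with sector-wide selloff): 0.85×0.21 = 0.178500
The normalizing constant is 0.57×0.79 + 0.85×0.21 = 0.628800
P(sector-wide selloff | price drop, poor earnings report) = 0.178500/0.628800 ≈ 0.2839
This is intercausal reasoning (explaining away): once poor earnings report accounts for the price drop, sector-wide selloff becomes less likely.

P(sector-wide selloff | price drop) ≈ 0.5240; P(sector-wide selloff | price drop, poor earnings report) ≈ 0.2839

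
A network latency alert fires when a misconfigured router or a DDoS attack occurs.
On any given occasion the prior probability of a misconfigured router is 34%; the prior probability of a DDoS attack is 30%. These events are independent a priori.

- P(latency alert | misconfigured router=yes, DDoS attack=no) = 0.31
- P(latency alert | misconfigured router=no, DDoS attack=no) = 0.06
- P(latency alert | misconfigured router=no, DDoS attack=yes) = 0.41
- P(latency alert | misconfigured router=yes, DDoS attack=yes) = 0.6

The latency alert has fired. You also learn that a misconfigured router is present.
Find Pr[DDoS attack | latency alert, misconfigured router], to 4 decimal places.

Pr[DDoS attack | latency alert, misconfigured router] ≈ 0.4534

Enumerate both values of DDoS attack and weight by the priors:
  P(latency alert | misconfigured router) = 0.31*0.7 + 0.6*0.3
        = 0.217000 + 0.180000 = 0.397000
Keeping only the DDoS attack-present terms gives 0.180000, so
  P(DDoS attack | latency alert, misconfigured router) = 0.180000 / 0.397000 ≈ 0.4534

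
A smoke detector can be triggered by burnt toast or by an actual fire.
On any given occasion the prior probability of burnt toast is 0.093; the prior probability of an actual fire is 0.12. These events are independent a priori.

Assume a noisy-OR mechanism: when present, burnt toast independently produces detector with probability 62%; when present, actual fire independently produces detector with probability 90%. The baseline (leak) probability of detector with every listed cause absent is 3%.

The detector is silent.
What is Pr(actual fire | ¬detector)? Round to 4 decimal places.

Under noisy-OR, P(detector | causes) = 1 − (1−0.03)·∏(1−qᵢ) over the active causes.
By total probability over the 4 (burnt toast, actual fire) configurations:
  P(¬detector) = 0.97*0.907*0.88 + 0.097*0.907*0.12 + 0.3686*0.093*0.88 + 0.03686*0.093*0.12
        = 0.774215 + 0.010557 + 0.030166 + 0.000411 = 0.815349
Keeping only the actual fire-present terms gives 0.010968, so
  P(actual fire | ¬detector) = 0.010968 / 0.815349 ≈ 0.0135

Pr(actual fire | ¬detector) ≈ 0.0135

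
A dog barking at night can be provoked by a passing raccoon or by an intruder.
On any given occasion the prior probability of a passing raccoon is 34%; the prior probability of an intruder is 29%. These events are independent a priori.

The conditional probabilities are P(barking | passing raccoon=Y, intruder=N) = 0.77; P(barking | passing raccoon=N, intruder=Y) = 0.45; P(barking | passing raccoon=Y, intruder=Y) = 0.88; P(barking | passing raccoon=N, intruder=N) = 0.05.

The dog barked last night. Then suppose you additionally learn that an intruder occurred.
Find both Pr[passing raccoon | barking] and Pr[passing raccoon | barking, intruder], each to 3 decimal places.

Pr[passing raccoon | barking] ≈ 0.713; Pr[passing raccoon | barking, intruder] ≈ 0.502

By total probability over the 4 (passing raccoon, intruder) configurations:
  P(barking) = 0.05*0.66*0.71 + 0.45*0.66*0.29 + 0.77*0.34*0.71 + 0.88*0.34*0.29
        = 0.023430 + 0.086130 + 0.185878 + 0.086768 = 0.382206
Configurations with passing raccoon contribute 0.272646, so
  P(passing raccoon | barking) = 0.272646 / 0.382206 ≈ 0.713

With the extra evidence:
P(barking | intruder) = 0.45·0.66 + 0.88·0.34 = 0.297000 + 0.299200 = 0.596200
Restricting to configurations with passing raccoon present: 0.88·0.34 = 0.299200.
P(passing raccoon | barking, intruder) = 0.299200 / 0.596200 ≈ 0.502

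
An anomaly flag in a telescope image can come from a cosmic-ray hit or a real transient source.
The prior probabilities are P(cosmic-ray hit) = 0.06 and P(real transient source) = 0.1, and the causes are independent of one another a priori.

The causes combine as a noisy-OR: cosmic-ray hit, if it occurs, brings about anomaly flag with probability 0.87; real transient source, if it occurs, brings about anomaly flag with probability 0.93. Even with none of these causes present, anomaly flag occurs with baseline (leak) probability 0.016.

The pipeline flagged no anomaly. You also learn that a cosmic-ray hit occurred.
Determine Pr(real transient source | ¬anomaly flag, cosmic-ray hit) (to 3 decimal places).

Under noisy-OR, P(anomaly flag | causes) = 1 − (1−0.016)·∏(1−qᵢ) over the active causes.
Enumerate both values of real transient source and weight by the priors:
  P(¬anomaly flag | cosmic-ray hit) = 0.12792·0.9 + 0.008954·0.1
        = 0.115128 + 0.000895 = 0.116023
Configurations with real transient source contribute 0.000895, so
  P(real transient source | ¬anomaly flag, cosmic-ray hit) = 0.000895 / 0.116023 ≈ 0.008

Pr(real transient source | ¬anomaly flag, cosmic-ray hit) ≈ 0.008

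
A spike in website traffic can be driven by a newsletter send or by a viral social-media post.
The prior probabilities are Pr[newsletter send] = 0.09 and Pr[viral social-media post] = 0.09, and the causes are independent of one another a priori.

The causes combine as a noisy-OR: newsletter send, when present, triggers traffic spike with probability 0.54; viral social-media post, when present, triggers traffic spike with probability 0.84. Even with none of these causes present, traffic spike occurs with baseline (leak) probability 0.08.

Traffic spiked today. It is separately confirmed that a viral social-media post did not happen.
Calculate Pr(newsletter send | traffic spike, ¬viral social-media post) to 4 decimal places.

Under noisy-OR, P(traffic spike | causes) = 1 − (1−0.08)·∏(1−qᵢ) over the active causes.
P(traffic spike | ¬viral social-media post) = 0.08*0.91 + 0.5768*0.09 = 0.072800 + 0.051912 = 0.124712
The newsletter send-present share is 0.5768*0.09 = 0.051912.
P(newsletter send | traffic spike, ¬viral social-media post) = 0.051912 / 0.124712 ≈ 0.4163

Pr(newsletter send | traffic spike, ¬viral social-media post) ≈ 0.4163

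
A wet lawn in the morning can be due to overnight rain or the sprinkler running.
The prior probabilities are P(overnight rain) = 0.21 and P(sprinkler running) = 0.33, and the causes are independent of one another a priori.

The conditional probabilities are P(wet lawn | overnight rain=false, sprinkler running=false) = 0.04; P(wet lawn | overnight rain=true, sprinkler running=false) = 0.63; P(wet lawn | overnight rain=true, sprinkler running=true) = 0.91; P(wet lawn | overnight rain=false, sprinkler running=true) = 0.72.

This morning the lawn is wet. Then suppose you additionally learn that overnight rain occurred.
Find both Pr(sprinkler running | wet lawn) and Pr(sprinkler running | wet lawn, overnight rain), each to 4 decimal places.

Enumerate the 4 (overnight rain, sprinkler running) configurations and weight by the priors:
  P(wet lawn) = 0.04·0.79·0.67 + 0.72·0.79·0.33 + 0.63·0.21·0.67 + 0.91·0.21·0.33
        = 0.021172 + 0.187704 + 0.088641 + 0.063063 = 0.360580
Keeping only the sprinkler running-present terms gives 0.250767, so
  P(sprinkler running | wet lawn) = 0.250767 / 0.360580 ≈ 0.6955

Now also conditioning on overnight rain=true:
P(wet lawn | overnight rain) = 0.63×0.67 + 0.91×0.33 = 0.422100 + 0.300300 = 0.722400
The sprinkler running-present share is 0.91×0.33 = 0.300300.
So P(sprinkler running | wet lawn, overnight rain) = 0.300300/0.722400 ≈ 0.4157.
This is intercausal reasoning (explaining away): once overnight rain accounts for the wet lawn, sprinkler running becomes less likely.

Pr(sprinkler running | wet lawn) ≈ 0.6955; Pr(sprinkler running | wet lawn, overnight rain) ≈ 0.4157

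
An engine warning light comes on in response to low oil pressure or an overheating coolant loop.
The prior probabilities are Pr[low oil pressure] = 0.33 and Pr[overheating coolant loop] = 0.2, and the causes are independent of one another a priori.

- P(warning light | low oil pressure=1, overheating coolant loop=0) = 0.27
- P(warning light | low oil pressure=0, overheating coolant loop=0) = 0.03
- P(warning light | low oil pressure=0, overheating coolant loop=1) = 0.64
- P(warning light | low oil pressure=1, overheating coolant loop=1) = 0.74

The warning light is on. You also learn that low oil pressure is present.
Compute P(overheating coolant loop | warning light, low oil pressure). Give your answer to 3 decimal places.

P(overheating coolant loop | warning light, low oil pressure) ≈ 0.407

Numerator (weight on configurations with overheating coolant loop): 0.74*0.2 = 0.148000
The normalizing constant is 0.27*0.8 + 0.74*0.2 = 0.364000
Posterior = 0.148000 / 0.364000 ≈ 0.407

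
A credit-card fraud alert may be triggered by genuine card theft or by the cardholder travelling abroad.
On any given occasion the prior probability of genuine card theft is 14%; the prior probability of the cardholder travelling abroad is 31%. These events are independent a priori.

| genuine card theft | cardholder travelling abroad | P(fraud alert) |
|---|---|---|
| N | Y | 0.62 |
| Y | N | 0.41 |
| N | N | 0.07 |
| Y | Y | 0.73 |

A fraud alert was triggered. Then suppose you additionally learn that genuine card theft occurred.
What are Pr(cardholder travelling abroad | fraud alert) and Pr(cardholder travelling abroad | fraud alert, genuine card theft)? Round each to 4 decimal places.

Pr(cardholder travelling abroad | fraud alert) ≈ 0.7082; Pr(cardholder travelling abroad | fraud alert, genuine card theft) ≈ 0.4444

Weight on cardholder travelling abroad=true, given the evidence: 0.165292 + 0.031682 = 0.196974
Normalizer over all consistent configurations: 0.07*0.86*0.69 + 0.62*0.86*0.31 + 0.41*0.14*0.69 + 0.73*0.14*0.31 = 0.278118
P(cardholder travelling abroad | fraud alert) = 0.196974/0.278118 ≈ 0.7082

With the extra evidence:
Enumerate both values of cardholder travelling abroad and weight by the priors:
  P(fraud alert | genuine card theft) = 0.41*0.69 + 0.73*0.31
        = 0.282900 + 0.226300 = 0.509200
Configurations with cardholder travelling abroad contribute 0.226300, so
  P(cardholder travelling abroad | fraud alert, genuine card theft) = 0.226300 / 0.509200 ≈ 0.4444
— genuine card theft explains away the evidence for cardholder travelling abroad.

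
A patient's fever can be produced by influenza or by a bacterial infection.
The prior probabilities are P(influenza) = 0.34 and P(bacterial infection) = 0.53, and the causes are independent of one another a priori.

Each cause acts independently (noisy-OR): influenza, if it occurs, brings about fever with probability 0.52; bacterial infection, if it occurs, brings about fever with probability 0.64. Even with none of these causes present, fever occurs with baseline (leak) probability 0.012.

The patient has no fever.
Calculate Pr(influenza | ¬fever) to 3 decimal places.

Pr(influenza | ¬fever) ≈ 0.198

Under noisy-OR, P(fever | causes) = 1 − (1−0.012)·∏(1−qᵢ) over the active causes.
P(¬fever) = 0.988*0.66*0.47 + 0.35568*0.66*0.53 + 0.47424*0.34*0.47 + 0.170726*0.34*0.53 = 0.306478 + 0.124417 + 0.075784 + 0.030765 = 0.537444
The influenza-present share is 0.075784 + 0.030765 = 0.106549.
So P(influenza | ¬fever) = 0.106549/0.537444 ≈ 0.198.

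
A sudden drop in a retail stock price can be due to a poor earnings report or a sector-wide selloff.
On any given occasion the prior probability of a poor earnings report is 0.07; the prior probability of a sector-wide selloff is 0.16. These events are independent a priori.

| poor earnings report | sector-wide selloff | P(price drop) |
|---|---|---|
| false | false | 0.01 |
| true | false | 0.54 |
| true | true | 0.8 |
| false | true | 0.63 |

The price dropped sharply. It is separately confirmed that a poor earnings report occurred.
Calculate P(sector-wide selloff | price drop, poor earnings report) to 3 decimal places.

P(sector-wide selloff | price drop, poor earnings report) ≈ 0.220

Weight on sector-wide selloff=true, given the evidence: 0.8·0.16 = 0.128000
The normalizing constant is 0.54·0.84 + 0.8·0.16 = 0.581600
Posterior = 0.128000 / 0.581600 ≈ 0.220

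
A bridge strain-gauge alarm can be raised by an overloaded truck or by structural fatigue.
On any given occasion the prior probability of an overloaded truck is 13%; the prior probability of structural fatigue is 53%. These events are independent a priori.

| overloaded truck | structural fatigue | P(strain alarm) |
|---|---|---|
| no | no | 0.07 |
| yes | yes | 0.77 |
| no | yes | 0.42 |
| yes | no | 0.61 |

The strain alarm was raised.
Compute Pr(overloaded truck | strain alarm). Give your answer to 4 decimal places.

For the numerator, keep only overloaded truck=true terms: 0.037271 + 0.053053 = 0.090324
The normalizing constant is 0.07*0.87*0.47 + 0.42*0.87*0.53 + 0.61*0.13*0.47 + 0.77*0.13*0.53 = 0.312609
Posterior = 0.090324 / 0.312609 ≈ 0.2889

Pr(overloaded truck | strain alarm) ≈ 0.2889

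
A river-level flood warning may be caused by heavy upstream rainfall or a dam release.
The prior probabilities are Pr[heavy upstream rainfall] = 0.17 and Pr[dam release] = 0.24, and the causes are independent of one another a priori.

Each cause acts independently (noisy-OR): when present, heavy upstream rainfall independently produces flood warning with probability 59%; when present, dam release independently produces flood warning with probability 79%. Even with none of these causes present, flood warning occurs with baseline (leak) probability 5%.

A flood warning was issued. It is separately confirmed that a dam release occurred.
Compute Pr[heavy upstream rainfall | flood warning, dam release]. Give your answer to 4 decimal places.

Pr[heavy upstream rainfall | flood warning, dam release] ≈ 0.1902

Under noisy-OR, P(flood warning | causes) = 1 − (1−0.05)·∏(1−qᵢ) over the active causes.
For the numerator, keep only heavy upstream rainfall=true terms: 0.918205·0.17 = 0.156095
Normalizer over all consistent configurations: 0.8005·0.83 + 0.918205·0.17 = 0.820510
P(heavy upstream rainfall | flood warning, dam release) = 0.156095/0.820510 ≈ 0.1902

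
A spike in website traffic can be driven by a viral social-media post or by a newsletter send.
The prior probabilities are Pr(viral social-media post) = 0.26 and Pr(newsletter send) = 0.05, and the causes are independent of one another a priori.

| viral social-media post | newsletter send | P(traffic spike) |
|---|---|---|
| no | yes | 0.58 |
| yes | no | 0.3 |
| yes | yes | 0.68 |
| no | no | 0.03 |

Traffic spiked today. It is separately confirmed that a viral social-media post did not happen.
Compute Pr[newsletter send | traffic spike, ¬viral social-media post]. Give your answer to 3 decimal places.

P(traffic spike | ¬viral social-media post) = 0.03*0.95 + 0.58*0.05 = 0.028500 + 0.029000 = 0.057500
The newsletter send-present share is 0.58*0.05 = 0.029000.
Hence the posterior is 0.029000/0.057500 ≈ 0.504.

Pr[newsletter send | traffic spike, ¬viral social-media post] ≈ 0.504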